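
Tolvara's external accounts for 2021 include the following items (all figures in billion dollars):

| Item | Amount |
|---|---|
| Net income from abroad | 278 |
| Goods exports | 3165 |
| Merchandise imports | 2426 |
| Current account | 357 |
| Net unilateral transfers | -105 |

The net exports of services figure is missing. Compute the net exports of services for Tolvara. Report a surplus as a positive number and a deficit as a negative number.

Current account = goods balance + services balance + net primary income + net secondary income
Sum of the known components = 912
Net exports of services = CA - (known components) = 357 - 912 = -555

-555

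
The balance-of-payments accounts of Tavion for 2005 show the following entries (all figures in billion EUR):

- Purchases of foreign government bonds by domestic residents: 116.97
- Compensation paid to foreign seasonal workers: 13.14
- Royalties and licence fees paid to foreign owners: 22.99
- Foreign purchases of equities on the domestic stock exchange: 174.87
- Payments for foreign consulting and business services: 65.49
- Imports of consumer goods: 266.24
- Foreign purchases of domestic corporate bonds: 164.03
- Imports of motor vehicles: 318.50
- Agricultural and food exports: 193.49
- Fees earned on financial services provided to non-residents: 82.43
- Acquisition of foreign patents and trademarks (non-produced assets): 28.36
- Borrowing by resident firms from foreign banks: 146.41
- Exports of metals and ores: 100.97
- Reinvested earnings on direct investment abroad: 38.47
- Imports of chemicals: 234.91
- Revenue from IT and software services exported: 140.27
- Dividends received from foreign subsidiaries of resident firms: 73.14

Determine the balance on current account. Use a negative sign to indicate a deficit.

-292.50

Goods: -318.50 + 193.49 - 234.91 - 266.24 + 100.97 = -525.19
Services: 82.43 + 140.27 - 22.99 - 65.49 = 134.22
Primary income: 73.14 - 13.14 + 38.47 = 98.47
Current account = (-525.19) + 134.22 + 98.47 = -292.50
(Excluded from the current account — financial account: purchases of foreign government bonds by domestic residents 116.97, foreign purchases of equities on the domestic stock exchange 174.87, foreign purchases of domestic corporate bonds 164.03, borrowing by resident firms from foreign banks 146.41; capital account: acquisition of foreign patents and trademarks (non-produced assets) 28.36.)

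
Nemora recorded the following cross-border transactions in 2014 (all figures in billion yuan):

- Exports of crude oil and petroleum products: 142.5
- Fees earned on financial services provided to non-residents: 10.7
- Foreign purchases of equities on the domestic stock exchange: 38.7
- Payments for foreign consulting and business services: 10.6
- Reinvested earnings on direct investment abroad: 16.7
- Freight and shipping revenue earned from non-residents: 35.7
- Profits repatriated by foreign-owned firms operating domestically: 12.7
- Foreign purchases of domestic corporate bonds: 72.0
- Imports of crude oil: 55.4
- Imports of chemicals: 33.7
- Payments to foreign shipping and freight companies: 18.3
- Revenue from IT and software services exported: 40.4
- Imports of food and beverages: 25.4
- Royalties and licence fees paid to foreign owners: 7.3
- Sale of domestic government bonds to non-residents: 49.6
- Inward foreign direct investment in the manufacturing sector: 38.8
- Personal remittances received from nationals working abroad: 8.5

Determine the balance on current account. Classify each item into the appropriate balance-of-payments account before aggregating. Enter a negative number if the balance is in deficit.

Goods: -55.4 - 25.4 - 33.7 + 142.5 = 28.0
Services: 35.7 - 7.3 - 18.3 + 40.4 - 10.6 + 10.7 = 50.6
Primary income: 16.7 - 12.7 = 4.0
Secondary income: 8.5
Current account = 28.0 + 50.6 + 4.0 + 8.5 = 91.1
(Excluded from the current account — financial account: foreign purchases of equities on the domestic stock exchange 38.7, foreign purchases of domestic corporate bonds 72.0, sale of domestic government bonds to non-residents 49.6, inward foreign direct investment in the manufacturing sector 38.8.)

91.1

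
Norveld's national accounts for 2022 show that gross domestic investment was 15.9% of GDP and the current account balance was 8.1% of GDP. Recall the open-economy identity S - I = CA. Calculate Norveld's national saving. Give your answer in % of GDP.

24.0

S - I = CA (net lending to the rest of the world).
S = I + CA = 15.9 + 8.1 = 24.0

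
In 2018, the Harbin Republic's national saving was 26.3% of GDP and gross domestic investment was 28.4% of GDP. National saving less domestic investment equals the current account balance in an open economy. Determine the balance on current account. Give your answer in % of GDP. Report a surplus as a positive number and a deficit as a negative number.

-2.1

CA = S - I = 26.3 - 28.4 = -2.1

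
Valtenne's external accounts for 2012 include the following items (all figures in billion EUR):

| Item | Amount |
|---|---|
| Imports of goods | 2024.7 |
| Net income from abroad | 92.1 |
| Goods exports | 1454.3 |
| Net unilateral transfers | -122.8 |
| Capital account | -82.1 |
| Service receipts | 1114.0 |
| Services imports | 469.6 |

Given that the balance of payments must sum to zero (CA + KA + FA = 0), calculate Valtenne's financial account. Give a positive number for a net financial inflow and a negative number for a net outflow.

Goods balance = 1454.3 - 2024.7 = -570.4
Services balance = 1114.0 - 469.6 = 644.4
Trade balance (goods + services) = -570.4 + 644.4 = 74.0
Net primary income = 92.1
Net secondary income = -122.8
Current account = 74.0 + 92.1 + (-122.8) = 43.3
Financial account = -(43.3 + (-82.1)) = 38.8

38.8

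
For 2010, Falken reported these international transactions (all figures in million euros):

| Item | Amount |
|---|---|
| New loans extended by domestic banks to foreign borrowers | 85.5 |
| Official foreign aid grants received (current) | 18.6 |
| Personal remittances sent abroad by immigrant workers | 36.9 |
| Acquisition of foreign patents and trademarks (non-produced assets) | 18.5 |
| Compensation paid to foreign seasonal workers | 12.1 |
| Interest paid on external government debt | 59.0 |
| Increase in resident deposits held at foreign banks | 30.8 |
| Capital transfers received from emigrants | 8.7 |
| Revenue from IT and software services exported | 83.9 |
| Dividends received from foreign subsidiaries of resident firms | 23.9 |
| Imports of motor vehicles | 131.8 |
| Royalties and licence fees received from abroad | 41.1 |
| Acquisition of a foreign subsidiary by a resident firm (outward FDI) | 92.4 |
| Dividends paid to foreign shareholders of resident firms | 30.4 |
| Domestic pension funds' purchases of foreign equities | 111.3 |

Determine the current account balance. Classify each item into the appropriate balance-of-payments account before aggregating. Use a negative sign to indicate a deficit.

-102.7

Goods: -131.8
Services: 83.9 + 41.1 = 125.0
Primary income: -30.4 - 12.1 - 59.0 + 23.9 = -77.6
Secondary income: 18.6 - 36.9 = -18.3
Current account = (-131.8) + 125.0 + (-77.6) + (-18.3) = -102.7
(Excluded from the current account — financial account: new loans extended by domestic banks to foreign borrowers 85.5, increase in resident deposits held at foreign banks 30.8, acquisition of a foreign subsidiary by a resident firm (outward FDI) 92.4, domestic pension funds' purchases of foreign equities 111.3; capital account: acquisition of foreign patents and trademarks (non-produced assets) 18.5, capital transfers received from emigrants 8.7.)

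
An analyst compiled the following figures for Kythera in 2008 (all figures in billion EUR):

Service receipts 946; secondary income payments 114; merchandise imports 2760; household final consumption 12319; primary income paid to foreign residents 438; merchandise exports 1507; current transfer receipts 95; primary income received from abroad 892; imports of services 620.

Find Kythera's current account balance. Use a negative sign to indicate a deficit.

Goods balance = 1507 - 2760 = -1253
Services balance = 946 - 620 = 326
Trade balance (goods + services) = -1253 + 326 = -927
Net primary income = 892 - 438 = 454
Net secondary income = 95 - 114 = -19
Current account = -927 + 454 + (-19) = -492

-492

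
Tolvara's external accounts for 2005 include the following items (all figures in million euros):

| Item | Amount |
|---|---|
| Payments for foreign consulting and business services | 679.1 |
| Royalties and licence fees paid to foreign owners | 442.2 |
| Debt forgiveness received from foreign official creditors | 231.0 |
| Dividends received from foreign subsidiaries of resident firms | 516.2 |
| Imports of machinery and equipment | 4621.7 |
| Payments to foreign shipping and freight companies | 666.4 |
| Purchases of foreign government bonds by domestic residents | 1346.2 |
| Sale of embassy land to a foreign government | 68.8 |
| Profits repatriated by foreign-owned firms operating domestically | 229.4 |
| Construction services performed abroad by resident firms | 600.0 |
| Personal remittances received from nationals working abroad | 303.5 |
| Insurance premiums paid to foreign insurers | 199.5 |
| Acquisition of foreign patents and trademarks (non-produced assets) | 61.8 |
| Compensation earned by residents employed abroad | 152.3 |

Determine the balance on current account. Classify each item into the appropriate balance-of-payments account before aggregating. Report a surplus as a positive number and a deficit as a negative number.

-5266.3

Goods: -4621.7
Services: -199.5 - 442.2 + 600.0 - 679.1 - 666.4 = -1387.2
Primary income: 152.3 + 516.2 - 229.4 = 439.1
Secondary income: 303.5
Current account = (-4621.7) + (-1387.2) + 439.1 + 303.5 = -5266.3
(Excluded from the current account — capital account: debt forgiveness received from foreign official creditors 231.0, sale of embassy land to a foreign government 68.8, acquisition of foreign patents and trademarks (non-produced assets) 61.8; financial account: purchases of foreign government bonds by domestic residents 1346.2.)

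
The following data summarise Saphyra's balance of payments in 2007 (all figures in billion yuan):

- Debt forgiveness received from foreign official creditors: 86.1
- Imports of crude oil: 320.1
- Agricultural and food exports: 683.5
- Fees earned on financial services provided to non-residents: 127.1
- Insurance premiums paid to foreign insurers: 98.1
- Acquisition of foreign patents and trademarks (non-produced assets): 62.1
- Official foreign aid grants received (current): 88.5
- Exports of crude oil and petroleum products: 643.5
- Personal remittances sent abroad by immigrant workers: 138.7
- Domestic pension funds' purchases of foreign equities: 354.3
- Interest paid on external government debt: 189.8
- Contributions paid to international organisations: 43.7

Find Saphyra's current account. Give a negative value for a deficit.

752.2

Goods: -320.1 + 643.5 + 683.5 = 1006.9
Services: -98.1 + 127.1 = 29.0
Primary income: -189.8
Secondary income: 88.5 - 43.7 - 138.7 = -93.9
Current account = 1006.9 + 29.0 + (-189.8) + (-93.9) = 752.2
(Excluded from the current account — capital account: debt forgiveness received from foreign official creditors 86.1, acquisition of foreign patents and trademarks (non-produced assets) 62.1; financial account: domestic pension funds' purchases of foreign equities 354.3.)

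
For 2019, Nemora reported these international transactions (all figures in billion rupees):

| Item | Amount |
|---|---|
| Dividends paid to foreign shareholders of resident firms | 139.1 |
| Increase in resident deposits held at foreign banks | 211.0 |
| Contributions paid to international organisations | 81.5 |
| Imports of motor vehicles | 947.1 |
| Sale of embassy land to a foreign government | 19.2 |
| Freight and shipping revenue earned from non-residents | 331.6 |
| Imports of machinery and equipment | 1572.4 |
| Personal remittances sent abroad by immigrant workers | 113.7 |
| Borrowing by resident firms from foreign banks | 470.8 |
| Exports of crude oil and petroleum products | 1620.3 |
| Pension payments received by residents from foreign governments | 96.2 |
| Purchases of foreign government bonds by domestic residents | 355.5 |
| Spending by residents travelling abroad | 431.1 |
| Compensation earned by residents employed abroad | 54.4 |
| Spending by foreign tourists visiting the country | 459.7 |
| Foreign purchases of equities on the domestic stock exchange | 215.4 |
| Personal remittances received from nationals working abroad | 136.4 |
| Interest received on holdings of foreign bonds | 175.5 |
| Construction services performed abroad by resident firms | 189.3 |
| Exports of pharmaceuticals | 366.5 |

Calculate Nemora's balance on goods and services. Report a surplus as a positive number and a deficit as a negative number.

Goods: 1620.3 + 366.5 - 947.1 - 1572.4 = -532.7
Services: 331.6 + 459.7 - 431.1 + 189.3 = 549.5
Trade balance = -532.7 + 549.5 = 16.8
(Excluded from the trade balance — primary income: dividends paid to foreign shareholders of resident firms 139.1, compensation earned by residents employed abroad 54.4, interest received on holdings of foreign bonds 175.5; financial account: increase in resident deposits held at foreign banks 211.0, borrowing by resident firms from foreign banks 470.8, purchases of foreign government bonds by domestic residents 355.5, foreign purchases of equities on the domestic stock exchange 215.4; secondary income: contributions paid to international organisations 81.5, personal remittances sent abroad by immigrant workers 113.7, pension payments received by residents from foreign governments 96.2, personal remittances received from nationals working abroad 136.4; capital account: sale of embassy land to a foreign government 19.2.)

16.8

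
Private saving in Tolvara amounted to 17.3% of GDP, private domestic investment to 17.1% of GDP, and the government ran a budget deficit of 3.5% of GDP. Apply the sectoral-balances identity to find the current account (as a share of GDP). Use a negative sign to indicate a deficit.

By the sectoral-balances identity, CA = (S_private - I) + (T - G).
Private balance = 17.3 - 17.1 = 0.2
Government balance (T - G) = -3.5
CA = 0.2 + (-3.5) = -3.3

-3.3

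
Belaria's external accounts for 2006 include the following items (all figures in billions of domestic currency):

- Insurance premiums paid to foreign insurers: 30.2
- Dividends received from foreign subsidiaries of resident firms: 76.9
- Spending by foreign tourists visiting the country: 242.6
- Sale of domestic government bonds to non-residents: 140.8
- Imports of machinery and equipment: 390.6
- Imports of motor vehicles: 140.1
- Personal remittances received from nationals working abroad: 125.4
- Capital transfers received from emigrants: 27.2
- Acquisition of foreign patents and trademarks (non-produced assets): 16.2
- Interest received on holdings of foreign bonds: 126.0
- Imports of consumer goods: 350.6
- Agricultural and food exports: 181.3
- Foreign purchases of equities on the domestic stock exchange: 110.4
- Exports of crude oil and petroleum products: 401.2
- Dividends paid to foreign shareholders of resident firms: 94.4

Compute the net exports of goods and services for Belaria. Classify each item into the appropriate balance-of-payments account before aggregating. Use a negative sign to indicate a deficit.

-86.4

Goods: -350.6 - 390.6 + 181.3 - 140.1 + 401.2 = -298.8
Services: -30.2 + 242.6 = 212.4
Trade balance = -298.8 + 212.4 = -86.4
(Excluded from the trade balance — primary income: dividends received from foreign subsidiaries of resident firms 76.9, interest received on holdings of foreign bonds 126.0, dividends paid to foreign shareholders of resident firms 94.4; financial account: sale of domestic government bonds to non-residents 140.8, foreign purchases of equities on the domestic stock exchange 110.4; secondary income: personal remittances received from nationals working abroad 125.4; capital account: capital transfers received from emigrants 27.2, acquisition of foreign patents and trademarks (non-produced assets) 16.2.)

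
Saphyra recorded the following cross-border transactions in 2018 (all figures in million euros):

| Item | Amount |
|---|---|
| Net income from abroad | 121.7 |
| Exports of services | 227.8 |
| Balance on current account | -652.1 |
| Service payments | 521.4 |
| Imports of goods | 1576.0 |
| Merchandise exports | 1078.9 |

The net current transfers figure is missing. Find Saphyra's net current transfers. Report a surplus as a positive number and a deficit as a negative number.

Current account = goods balance + services balance + net primary income + net secondary income
Sum of the known components = -669.0
Net current transfers = CA - (known components) = -652.1 - (-669.0) = 16.9

16.9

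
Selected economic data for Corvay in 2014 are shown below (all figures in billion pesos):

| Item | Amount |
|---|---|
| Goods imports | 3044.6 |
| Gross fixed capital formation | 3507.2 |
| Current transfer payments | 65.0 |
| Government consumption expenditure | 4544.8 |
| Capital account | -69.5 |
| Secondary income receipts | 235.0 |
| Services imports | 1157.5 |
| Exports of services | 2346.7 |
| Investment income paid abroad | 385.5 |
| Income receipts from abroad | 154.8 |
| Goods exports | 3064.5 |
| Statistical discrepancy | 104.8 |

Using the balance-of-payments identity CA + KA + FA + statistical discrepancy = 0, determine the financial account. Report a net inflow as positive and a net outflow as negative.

-1183.7

Goods balance = 3064.5 - 3044.6 = 19.9
Services balance = 2346.7 - 1157.5 = 1189.2
Trade balance (goods + services) = 19.9 + 1189.2 = 1209.1
Net primary income = 154.8 - 385.5 = -230.7
Net secondary income = 235.0 - 65.0 = 170.0
Current account = 1209.1 + (-230.7) + 170.0 = 1148.4
Financial account = -(1148.4 + (-69.5) + 104.8) = -1183.7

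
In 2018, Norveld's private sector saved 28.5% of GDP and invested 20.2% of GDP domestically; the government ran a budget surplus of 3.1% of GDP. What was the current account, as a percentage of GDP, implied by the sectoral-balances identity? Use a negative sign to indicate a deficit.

11.4

By the sectoral-balances identity, CA = (S_private - I) + (T - G).
Private balance = 28.5 - 20.2 = 8.3
Government balance (T - G) = 3.1
CA = 8.3 + 3.1 = 11.4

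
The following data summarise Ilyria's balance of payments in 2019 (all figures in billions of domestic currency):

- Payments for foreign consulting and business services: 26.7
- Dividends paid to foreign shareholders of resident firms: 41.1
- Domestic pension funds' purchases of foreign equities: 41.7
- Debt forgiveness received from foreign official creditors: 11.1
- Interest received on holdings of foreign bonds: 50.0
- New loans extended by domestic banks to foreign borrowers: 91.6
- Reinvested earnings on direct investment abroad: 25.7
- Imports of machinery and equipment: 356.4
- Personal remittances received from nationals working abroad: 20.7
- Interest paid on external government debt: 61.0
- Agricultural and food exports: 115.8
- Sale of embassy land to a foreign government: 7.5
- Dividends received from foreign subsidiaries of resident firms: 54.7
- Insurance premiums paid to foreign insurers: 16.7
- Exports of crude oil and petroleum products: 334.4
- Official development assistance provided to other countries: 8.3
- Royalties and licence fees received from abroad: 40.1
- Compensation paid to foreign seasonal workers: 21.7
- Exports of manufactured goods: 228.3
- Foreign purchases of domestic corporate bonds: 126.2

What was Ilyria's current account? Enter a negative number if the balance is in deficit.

Goods: 334.4 - 356.4 + 115.8 + 228.3 = 322.1
Services: 40.1 - 26.7 - 16.7 = -3.3
Primary income: 25.7 + 50.0 - 21.7 - 61.0 - 41.1 + 54.7 = 6.6
Secondary income: -8.3 + 20.7 = 12.4
Current account = 322.1 + (-3.3) + 6.6 + 12.4 = 337.8
(Excluded from the current account — financial account: domestic pension funds' purchases of foreign equities 41.7, new loans extended by domestic banks to foreign borrowers 91.6, foreign purchases of domestic corporate bonds 126.2; capital account: debt forgiveness received from foreign official creditors 11.1, sale of embassy land to a foreign government 7.5.)

337.8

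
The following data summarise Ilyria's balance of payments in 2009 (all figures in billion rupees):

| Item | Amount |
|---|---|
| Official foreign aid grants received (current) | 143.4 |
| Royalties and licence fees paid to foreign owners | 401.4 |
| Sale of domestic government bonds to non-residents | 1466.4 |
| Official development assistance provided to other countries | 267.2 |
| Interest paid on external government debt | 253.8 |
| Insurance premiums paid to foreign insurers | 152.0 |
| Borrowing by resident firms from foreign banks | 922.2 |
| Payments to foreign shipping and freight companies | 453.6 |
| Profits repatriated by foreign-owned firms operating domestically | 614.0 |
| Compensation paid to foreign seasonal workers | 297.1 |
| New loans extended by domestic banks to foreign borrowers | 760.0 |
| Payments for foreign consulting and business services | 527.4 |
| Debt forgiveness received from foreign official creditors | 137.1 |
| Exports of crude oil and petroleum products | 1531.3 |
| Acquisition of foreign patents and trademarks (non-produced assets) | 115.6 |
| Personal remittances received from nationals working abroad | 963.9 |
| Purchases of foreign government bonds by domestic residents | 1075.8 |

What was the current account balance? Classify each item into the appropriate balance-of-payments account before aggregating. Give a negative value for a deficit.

Goods: 1531.3
Services: -401.4 - 152.0 - 453.6 - 527.4 = -1534.4
Primary income: -297.1 - 614.0 - 253.8 = -1164.9
Secondary income: -267.2 + 963.9 + 143.4 = 840.1
Current account = 1531.3 + (-1534.4) + (-1164.9) + 840.1 = -327.9
(Excluded from the current account — financial account: sale of domestic government bonds to non-residents 1466.4, borrowing by resident firms from foreign banks 922.2, new loans extended by domestic banks to foreign borrowers 760.0, purchases of foreign government bonds by domestic residents 1075.8; capital account: debt forgiveness received from foreign official creditors 137.1, acquisition of foreign patents and trademarks (non-produced assets) 115.6.)

-327.9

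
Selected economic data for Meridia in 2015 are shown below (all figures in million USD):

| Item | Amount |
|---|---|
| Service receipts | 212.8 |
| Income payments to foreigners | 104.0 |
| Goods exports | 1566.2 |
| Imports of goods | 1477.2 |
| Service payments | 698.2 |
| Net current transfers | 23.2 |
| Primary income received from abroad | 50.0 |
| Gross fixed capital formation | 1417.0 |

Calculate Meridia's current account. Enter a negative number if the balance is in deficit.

Goods balance = 1566.2 - 1477.2 = 89.0
Services balance = 212.8 - 698.2 = -485.4
Trade balance (goods + services) = 89.0 + (-485.4) = -396.4
Net primary income = 50.0 - 104.0 = -54.0
Net secondary income = 23.2
Current account = -396.4 + (-54.0) + 23.2 = -427.2

-427.2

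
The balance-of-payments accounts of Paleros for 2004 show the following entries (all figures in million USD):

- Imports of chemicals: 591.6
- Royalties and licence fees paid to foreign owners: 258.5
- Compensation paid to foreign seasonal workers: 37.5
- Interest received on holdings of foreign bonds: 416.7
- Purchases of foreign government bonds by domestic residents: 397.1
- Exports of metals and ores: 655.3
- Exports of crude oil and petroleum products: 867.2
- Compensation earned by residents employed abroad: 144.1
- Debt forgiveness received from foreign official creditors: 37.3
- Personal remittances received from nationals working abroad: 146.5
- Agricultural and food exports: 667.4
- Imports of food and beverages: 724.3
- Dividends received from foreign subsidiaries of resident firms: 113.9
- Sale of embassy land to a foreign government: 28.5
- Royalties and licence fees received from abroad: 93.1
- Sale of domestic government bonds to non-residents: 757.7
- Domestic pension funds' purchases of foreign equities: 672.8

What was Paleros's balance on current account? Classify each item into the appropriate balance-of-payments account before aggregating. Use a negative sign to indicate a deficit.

Goods: -724.3 + 655.3 - 591.6 + 667.4 + 867.2 = 874.0
Services: 93.1 - 258.5 = -165.4
Primary income: -37.5 + 416.7 + 113.9 + 144.1 = 637.2
Secondary income: 146.5
Current account = 874.0 + (-165.4) + 637.2 + 146.5 = 1492.3
(Excluded from the current account — financial account: purchases of foreign government bonds by domestic residents 397.1, sale of domestic government bonds to non-residents 757.7, domestic pension funds' purchases of foreign equities 672.8; capital account: debt forgiveness received from foreign official creditors 37.3, sale of embassy land to a foreign government 28.5.)

1492.3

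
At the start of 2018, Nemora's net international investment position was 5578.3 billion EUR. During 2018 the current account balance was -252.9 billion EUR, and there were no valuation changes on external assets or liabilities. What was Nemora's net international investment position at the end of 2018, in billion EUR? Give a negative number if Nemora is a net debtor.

5325.4

With no valuation effects, change in NIIP = current account = -252.9
End-of-year NIIP = 5578.3 + (-252.9) = 5325.4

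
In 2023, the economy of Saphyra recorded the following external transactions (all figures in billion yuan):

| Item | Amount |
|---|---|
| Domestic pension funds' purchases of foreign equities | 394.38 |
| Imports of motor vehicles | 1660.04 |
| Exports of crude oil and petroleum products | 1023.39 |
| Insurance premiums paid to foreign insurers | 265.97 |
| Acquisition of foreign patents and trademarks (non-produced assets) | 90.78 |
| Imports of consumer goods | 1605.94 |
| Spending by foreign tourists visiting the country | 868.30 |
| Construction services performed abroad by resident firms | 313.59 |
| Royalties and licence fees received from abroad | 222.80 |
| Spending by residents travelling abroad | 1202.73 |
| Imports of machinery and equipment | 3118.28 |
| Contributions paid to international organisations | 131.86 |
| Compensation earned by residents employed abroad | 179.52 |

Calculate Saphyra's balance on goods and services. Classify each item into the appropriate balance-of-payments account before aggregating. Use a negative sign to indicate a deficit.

-5424.88

Goods: -1605.94 + 1023.39 - 1660.04 - 3118.28 = -5360.87
Services: 222.80 - 265.97 - 1202.73 + 868.30 + 313.59 = -64.01
Trade balance = -5360.87 + (-64.01) = -5424.88
(Excluded from the trade balance — financial account: domestic pension funds' purchases of foreign equities 394.38; capital account: acquisition of foreign patents and trademarks (non-produced assets) 90.78; secondary income: contributions paid to international organisations 131.86; primary income: compensation earned by residents employed abroad 179.52.)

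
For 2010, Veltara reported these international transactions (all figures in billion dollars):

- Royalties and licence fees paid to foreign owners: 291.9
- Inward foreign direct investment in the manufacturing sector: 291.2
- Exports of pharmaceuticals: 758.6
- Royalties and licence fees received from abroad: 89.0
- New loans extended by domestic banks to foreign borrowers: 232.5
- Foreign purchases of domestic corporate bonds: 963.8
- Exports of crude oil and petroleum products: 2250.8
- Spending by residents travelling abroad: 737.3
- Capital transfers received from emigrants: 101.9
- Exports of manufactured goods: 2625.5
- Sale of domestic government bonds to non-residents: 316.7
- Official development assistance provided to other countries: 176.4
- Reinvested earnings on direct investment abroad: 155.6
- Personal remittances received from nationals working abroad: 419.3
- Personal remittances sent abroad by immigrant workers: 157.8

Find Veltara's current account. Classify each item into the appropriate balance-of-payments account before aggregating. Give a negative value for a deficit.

Goods: 758.6 + 2625.5 + 2250.8 = 5634.9
Services: -291.9 + 89.0 - 737.3 = -940.2
Primary income: 155.6
Secondary income: -157.8 + 419.3 - 176.4 = 85.1
Current account = 5634.9 + (-940.2) + 155.6 + 85.1 = 4935.4
(Excluded from the current account — financial account: inward foreign direct investment in the manufacturing sector 291.2, new loans extended by domestic banks to foreign borrowers 232.5, foreign purchases of domestic corporate bonds 963.8, sale of domestic government bonds to non-residents 316.7; capital account: capital transfers received from emigrants 101.9.)

4935.4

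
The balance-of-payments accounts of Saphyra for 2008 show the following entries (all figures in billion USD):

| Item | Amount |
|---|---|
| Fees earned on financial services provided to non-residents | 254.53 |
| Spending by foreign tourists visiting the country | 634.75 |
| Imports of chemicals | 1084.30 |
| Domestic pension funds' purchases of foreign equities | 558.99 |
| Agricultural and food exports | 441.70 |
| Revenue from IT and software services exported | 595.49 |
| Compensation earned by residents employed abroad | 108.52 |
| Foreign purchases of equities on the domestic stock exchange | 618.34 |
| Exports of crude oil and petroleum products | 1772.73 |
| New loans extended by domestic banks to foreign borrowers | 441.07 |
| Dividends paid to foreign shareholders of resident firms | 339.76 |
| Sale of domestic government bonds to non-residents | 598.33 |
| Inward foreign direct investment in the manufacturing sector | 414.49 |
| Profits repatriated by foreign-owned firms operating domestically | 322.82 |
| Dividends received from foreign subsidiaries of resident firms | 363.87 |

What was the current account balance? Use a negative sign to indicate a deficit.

2424.71

Goods: -1084.30 + 441.70 + 1772.73 = 1130.13
Services: 595.49 + 254.53 + 634.75 = 1484.77
Primary income: 108.52 + 363.87 - 339.76 - 322.82 = -190.19
Current account = 1130.13 + 1484.77 + (-190.19) = 2424.71
(Excluded from the current account — financial account: domestic pension funds' purchases of foreign equities 558.99, foreign purchases of equities on the domestic stock exchange 618.34, new loans extended by domestic banks to foreign borrowers 441.07, sale of domestic government bonds to non-residents 598.33, inward foreign direct investment in the manufacturing sector 414.49.)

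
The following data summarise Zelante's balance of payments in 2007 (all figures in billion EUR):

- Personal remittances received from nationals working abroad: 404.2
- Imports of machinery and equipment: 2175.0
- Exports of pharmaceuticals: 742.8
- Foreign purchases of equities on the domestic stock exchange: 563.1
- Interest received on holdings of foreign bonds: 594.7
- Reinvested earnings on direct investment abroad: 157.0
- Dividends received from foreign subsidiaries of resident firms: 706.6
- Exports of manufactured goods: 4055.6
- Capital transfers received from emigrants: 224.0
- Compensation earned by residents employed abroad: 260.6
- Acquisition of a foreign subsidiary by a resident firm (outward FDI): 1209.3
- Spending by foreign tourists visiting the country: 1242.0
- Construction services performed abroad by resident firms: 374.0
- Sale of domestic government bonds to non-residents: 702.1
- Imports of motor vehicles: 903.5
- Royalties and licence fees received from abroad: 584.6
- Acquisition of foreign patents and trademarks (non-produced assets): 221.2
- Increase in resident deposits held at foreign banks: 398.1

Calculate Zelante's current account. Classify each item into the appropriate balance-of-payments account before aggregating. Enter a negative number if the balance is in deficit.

6043.6

Goods: -903.5 + 742.8 - 2175.0 + 4055.6 = 1719.9
Services: 1242.0 + 584.6 + 374.0 = 2200.6
Primary income: 706.6 + 157.0 + 260.6 + 594.7 = 1718.9
Secondary income: 404.2
Current account = 1719.9 + 2200.6 + 1718.9 + 404.2 = 6043.6
(Excluded from the current account — financial account: foreign purchases of equities on the domestic stock exchange 563.1, acquisition of a foreign subsidiary by a resident firm (outward FDI) 1209.3, sale of domestic government bonds to non-residents 702.1, increase in resident deposits held at foreign banks 398.1; capital account: capital transfers received from emigrants 224.0, acquisition of foreign patents and trademarks (non-produced assets) 221.2.)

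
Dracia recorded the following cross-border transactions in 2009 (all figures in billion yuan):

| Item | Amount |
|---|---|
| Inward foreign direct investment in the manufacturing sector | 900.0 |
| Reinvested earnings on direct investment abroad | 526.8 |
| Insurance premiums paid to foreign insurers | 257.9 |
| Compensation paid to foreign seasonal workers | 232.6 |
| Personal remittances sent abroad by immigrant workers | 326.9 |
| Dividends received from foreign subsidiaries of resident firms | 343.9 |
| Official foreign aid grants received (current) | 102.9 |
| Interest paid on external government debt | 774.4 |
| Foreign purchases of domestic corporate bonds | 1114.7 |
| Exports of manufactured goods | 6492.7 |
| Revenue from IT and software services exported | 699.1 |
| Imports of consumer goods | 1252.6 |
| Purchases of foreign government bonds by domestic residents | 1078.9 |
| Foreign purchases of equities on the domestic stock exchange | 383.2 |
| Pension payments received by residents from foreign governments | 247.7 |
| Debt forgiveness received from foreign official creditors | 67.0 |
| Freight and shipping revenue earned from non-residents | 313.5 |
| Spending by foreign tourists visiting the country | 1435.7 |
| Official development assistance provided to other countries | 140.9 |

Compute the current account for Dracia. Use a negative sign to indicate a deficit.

7177.0

Goods: -1252.6 + 6492.7 = 5240.1
Services: 313.5 - 257.9 + 1435.7 + 699.1 = 2190.4
Primary income: -232.6 + 526.8 + 343.9 - 774.4 = -136.3
Secondary income: -140.9 - 326.9 + 102.9 + 247.7 = -117.2
Current account = 5240.1 + 2190.4 + (-136.3) + (-117.2) = 7177.0
(Excluded from the current account — financial account: inward foreign direct investment in the manufacturing sector 900.0, foreign purchases of domestic corporate bonds 1114.7, purchases of foreign government bonds by domestic residents 1078.9, foreign purchases of equities on the domestic stock exchange 383.2; capital account: debt forgiveness received from foreign official creditors 67.0.)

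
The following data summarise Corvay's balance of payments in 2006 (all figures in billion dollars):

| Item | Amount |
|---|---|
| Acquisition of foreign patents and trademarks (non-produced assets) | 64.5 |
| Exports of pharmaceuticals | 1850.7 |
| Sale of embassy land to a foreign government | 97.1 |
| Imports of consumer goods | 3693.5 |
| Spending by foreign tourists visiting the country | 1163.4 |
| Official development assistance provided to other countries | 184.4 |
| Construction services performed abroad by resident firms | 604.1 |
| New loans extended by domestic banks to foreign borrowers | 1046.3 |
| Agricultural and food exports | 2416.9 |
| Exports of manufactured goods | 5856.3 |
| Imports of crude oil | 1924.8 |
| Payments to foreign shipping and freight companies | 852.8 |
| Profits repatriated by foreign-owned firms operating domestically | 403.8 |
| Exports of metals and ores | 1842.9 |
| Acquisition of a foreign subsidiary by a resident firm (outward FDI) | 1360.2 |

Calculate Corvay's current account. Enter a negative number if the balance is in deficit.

6675.0

Goods: -3693.5 + 1850.7 + 5856.3 + 2416.9 - 1924.8 + 1842.9 = 6348.5
Services: 1163.4 + 604.1 - 852.8 = 914.7
Primary income: -403.8
Secondary income: -184.4
Current account = 6348.5 + 914.7 + (-403.8) + (-184.4) = 6675.0
(Excluded from the current account — capital account: acquisition of foreign patents and trademarks (non-produced assets) 64.5, sale of embassy land to a foreign government 97.1; financial account: new loans extended by domestic banks to foreign borrowers 1046.3, acquisition of a foreign subsidiary by a resident firm (outward FDI) 1360.2.)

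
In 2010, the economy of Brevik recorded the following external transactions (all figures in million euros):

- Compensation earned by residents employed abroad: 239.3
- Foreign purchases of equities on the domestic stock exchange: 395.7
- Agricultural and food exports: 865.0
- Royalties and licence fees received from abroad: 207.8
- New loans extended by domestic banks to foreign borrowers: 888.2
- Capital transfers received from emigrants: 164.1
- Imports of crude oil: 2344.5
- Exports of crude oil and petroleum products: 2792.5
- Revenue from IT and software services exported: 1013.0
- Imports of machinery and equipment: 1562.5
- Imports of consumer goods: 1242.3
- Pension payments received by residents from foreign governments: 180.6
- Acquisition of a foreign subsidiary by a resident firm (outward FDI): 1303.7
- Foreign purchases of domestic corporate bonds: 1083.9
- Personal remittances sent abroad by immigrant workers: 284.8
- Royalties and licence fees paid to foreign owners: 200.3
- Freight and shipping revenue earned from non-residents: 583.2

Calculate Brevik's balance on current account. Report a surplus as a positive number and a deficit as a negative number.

247.0

Goods: -2344.5 + 865.0 - 1562.5 + 2792.5 - 1242.3 = -1491.8
Services: 1013.0 + 583.2 - 200.3 + 207.8 = 1603.7
Primary income: 239.3
Secondary income: -284.8 + 180.6 = -104.2
Current account = (-1491.8) + 1603.7 + 239.3 + (-104.2) = 247.0
(Excluded from the current account — financial account: foreign purchases of equities on the domestic stock exchange 395.7, new loans extended by domestic banks to foreign borrowers 888.2, acquisition of a foreign subsidiary by a resident firm (outward FDI) 1303.7, foreign purchases of domestic corporate bonds 1083.9; capital account: capital transfers received from emigrants 164.1.)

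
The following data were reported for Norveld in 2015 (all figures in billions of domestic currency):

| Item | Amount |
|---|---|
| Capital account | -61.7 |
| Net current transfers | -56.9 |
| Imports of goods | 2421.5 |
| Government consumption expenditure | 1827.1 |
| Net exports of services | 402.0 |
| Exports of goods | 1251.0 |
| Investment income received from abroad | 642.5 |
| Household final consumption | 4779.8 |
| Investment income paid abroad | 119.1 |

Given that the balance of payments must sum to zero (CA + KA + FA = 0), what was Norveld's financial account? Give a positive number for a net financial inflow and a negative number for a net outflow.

363.7

Goods balance = 1251.0 - 2421.5 = -1170.5
Services balance = 402.0
Trade balance (goods + services) = -1170.5 + 402.0 = -768.5
Net primary income = 642.5 - 119.1 = 523.4
Net secondary income = -56.9
Current account = -768.5 + 523.4 + (-56.9) = -302.0
Financial account = -(-302.0 + (-61.7)) = 363.7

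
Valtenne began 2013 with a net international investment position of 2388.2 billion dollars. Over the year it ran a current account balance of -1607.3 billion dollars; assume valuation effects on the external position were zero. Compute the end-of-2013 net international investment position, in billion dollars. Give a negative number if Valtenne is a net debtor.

780.9

With no valuation effects, change in NIIP = current account = -1607.3
End-of-year NIIP = 2388.2 + (-1607.3) = 780.9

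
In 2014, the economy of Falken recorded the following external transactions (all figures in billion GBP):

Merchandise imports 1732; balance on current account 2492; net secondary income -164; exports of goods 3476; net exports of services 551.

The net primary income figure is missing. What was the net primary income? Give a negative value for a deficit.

361

Current account = goods balance + services balance + net primary income + net secondary income
Sum of the known components = 2131
Net primary income = CA - (known components) = 2492 - 2131 = 361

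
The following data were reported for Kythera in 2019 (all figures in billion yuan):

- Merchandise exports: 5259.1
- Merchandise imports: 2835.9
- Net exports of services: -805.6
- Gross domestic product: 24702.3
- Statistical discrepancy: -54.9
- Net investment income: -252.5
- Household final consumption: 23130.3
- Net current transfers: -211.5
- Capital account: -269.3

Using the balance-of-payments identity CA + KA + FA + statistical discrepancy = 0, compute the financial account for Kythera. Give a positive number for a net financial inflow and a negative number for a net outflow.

Goods balance = 5259.1 - 2835.9 = 2423.2
Services balance = -805.6
Trade balance (goods + services) = 2423.2 + (-805.6) = 1617.6
Net primary income = -252.5
Net secondary income = -211.5
Current account = 1617.6 + (-252.5) + (-211.5) = 1153.6
Financial account = -(1153.6 + (-269.3) + (-54.9)) = -829.4

-829.4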